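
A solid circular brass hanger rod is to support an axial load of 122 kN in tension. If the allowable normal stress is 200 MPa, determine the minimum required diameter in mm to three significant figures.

27.9 mm

Required area A ≥ P/σ_allow = 122000/200 = 610 mm².
For a solid circular section, d ≥ √(4A/π) = 27.87 mm.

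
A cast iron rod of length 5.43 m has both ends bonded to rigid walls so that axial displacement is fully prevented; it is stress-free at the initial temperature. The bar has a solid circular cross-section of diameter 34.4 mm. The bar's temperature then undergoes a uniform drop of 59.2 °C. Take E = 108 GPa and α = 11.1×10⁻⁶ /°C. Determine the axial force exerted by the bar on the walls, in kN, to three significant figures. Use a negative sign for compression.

66.0 kN

Free thermal expansion αLΔT = 11.1e-6 · 5430 · -59.2 = -3.568 mm.
The walls impose strain ε = −(-3.568)/5430 = 6.5712e-04; σ = Eε = 108000 · 6.5712e-04 = 70.97 MPa.
Wall reaction R = σ·A = 70.97·929.4 = 65960 N = 65.96 kN.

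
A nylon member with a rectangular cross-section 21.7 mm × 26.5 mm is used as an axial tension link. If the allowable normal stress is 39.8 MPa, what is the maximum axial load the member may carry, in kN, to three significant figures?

A = 575 mm².
P_max = σ_allow · A = 39.8 · 575 = 22890 N = 22.89 kN.

22.9 kN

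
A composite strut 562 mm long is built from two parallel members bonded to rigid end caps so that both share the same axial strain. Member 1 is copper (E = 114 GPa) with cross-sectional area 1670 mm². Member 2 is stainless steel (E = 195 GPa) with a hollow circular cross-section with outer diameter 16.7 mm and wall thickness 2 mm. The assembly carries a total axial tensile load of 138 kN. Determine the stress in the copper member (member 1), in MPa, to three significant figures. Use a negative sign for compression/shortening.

75.5 MPa

A_2 = 92.36 mm².
Equal strain + equilibrium ⇒ each member carries load in proportion to AE: A₁E₁ = 190400000 N, A₂E₂ = 18010000 N, ΣAE = 208400000 N.
σ₁ = P·E₁/ΣAE = 138000·114000/208400000 = 75.49 MPa.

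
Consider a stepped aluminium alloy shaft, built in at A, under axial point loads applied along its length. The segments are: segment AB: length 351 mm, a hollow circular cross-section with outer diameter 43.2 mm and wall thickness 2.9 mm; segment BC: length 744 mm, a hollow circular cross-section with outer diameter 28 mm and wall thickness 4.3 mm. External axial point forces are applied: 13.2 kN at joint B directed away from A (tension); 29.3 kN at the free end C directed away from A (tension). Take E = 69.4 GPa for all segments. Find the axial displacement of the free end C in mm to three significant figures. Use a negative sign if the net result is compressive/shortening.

Internal axial forces (sectioning from the free end, tension +): N_BC = 29.3 kN, N_AB = 42.5 kN.
A_AB = 367.2 mm².
A_BC = 320.2 mm².
δ_AB = 42500·351/(367.2·69400) = 0.5854 mm
δ_BC = 29300·744/(320.2·69400) = 0.9811 mm
δ = Σδ_i = 1.567 mm.

1.57 mm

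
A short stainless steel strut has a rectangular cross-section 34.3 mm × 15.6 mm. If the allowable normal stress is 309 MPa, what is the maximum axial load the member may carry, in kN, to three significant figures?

165 kN

A = 535.1 mm².
P_max = σ_allow · A = 309 · 535.1 = 165300 N = 165.3 kN.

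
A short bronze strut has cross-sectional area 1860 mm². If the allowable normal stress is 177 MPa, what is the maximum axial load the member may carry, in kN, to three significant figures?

P_max = σ_allow · A = 177 · 1860 = 329200 N = 329.2 kN.

329 kN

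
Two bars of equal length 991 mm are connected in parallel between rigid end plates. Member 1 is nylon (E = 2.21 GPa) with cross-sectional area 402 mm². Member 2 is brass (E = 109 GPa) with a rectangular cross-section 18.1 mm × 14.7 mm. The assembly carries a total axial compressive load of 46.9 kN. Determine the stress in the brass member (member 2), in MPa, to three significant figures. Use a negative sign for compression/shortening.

A_2 = 266.1 mm².
Equal strain + equilibrium ⇒ each member carries load in proportion to AE: A₁E₁ = 888400 N, A₂E₂ = 29000000 N, ΣAE = 29890000 N.
σ₂ = P·E₂/ΣAE = -46900·109000/29890000 = -171 MPa.

-171 MPa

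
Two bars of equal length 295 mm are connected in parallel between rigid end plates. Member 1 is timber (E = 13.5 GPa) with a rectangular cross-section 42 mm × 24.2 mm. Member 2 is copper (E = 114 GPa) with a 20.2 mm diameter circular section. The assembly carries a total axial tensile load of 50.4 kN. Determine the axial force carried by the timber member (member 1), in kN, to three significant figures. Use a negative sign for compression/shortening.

13.8 kN

A_1 = 1016 mm².
A_2 = 320.5 mm².
Equal strain + equilibrium ⇒ each member carries load in proportion to AE: A₁E₁ = 13720000 N, A₂E₂ = 36530000 N, ΣAE = 50260000 N.
F₁ = P·A₁E₁/ΣAE = 50400·13720000/50260000 = 13760 N.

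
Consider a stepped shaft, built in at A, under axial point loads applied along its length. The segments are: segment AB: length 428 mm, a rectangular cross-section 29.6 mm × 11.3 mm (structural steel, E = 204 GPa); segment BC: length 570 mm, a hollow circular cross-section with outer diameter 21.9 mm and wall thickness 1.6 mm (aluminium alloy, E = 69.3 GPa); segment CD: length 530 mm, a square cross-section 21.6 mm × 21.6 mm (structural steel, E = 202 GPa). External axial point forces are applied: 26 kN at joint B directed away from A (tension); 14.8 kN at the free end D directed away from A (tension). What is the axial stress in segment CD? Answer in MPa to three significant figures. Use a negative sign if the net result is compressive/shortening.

31.7 MPa

Internal axial forces (sectioning from the free end, tension +): N_CD = 14.8 kN, N_BC = 14.8 kN, N_AB = 40.8 kN.
A_CD = 466.6 mm².
σ_CD = N_CD/A_CD = 14800/466.6 = 31.72 MPa.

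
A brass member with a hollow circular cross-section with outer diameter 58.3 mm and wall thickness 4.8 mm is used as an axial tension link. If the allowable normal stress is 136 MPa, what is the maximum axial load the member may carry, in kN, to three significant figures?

110 kN

A = 806.8 mm².
P_max = σ_allow · A = 136 · 806.8 = 109700 N = 109.7 kN.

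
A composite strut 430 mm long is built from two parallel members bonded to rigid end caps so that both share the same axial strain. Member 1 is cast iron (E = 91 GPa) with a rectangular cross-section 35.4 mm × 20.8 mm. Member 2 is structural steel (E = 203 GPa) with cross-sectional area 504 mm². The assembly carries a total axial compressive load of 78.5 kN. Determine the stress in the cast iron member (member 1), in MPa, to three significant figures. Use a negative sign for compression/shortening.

-42.2 MPa

A_1 = 736.3 mm².
Equal strain + equilibrium ⇒ each member carries load in proportion to AE: A₁E₁ = 67010000 N, A₂E₂ = 102300000 N, ΣAE = 169300000 N.
σ₁ = P·E₁/ΣAE = -78500·91000/169300000 = -42.19 MPa.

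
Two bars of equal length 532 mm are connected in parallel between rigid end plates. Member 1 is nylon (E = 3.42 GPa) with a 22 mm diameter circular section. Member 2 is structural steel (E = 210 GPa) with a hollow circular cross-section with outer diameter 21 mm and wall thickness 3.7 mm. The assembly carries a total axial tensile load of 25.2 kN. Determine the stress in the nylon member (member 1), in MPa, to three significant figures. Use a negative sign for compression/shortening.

1.98 MPa

A_1 = 380.1 mm².
A_2 = 201.1 mm².
Equal strain + equilibrium ⇒ each member carries load in proportion to AE: A₁E₁ = 1300000 N, A₂E₂ = 42230000 N, ΣAE = 43530000 N.
σ₁ = P·E₁/ΣAE = 25200·3420/43530000 = 1.98 MPa.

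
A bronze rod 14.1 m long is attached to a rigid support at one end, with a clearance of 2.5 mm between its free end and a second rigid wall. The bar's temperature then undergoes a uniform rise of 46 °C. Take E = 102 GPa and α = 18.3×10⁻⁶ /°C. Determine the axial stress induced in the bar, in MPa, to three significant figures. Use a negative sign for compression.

Free thermal expansion αLΔT = 18.3e-6 · 14100 · 46 = 11.87 mm.
The walls engage after the gap closes; constrained expansion = 11.87 − 2.5 = 9.369 mm.
The walls impose strain ε = −(9.369)/14100 = -6.6450e-04; σ = Eε = 102000 · -6.6450e-04 = -67.78 MPa.

-67.8 MPa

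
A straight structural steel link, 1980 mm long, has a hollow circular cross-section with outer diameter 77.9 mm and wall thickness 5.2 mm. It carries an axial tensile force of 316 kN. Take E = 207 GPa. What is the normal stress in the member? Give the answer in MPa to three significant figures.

266 MPa

A = 1188 mm².
σ = N/A = 316000/1188 = 266.1 MPa.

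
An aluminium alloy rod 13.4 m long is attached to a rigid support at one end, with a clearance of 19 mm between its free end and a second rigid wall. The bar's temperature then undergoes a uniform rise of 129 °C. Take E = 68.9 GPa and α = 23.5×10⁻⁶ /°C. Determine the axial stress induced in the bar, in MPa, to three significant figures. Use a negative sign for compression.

-111 MPa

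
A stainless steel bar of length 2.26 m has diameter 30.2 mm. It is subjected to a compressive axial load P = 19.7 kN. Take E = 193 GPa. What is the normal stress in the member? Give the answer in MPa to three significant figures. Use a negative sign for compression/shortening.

-27.5 MPa

A = 716.3 mm².
σ = N/A = -19700/716.3 = -27.5 MPa.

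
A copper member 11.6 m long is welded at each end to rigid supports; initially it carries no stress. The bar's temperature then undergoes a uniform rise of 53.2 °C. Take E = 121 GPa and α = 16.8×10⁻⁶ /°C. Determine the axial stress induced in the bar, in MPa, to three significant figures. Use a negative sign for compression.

-108 MPa

Free thermal expansion αLΔT = 16.8e-6 · 11600 · 53.2 = 10.37 mm.
The walls impose strain ε = −(10.37)/11600 = -8.9376e-04; σ = Eε = 121000 · -8.9376e-04 = -108.1 MPa.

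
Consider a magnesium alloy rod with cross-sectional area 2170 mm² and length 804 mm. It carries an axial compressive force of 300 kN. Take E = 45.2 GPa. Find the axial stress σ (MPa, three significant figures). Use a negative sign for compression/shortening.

σ = N/A = -300000/2170 = -138.2 MPa.

-138 MPa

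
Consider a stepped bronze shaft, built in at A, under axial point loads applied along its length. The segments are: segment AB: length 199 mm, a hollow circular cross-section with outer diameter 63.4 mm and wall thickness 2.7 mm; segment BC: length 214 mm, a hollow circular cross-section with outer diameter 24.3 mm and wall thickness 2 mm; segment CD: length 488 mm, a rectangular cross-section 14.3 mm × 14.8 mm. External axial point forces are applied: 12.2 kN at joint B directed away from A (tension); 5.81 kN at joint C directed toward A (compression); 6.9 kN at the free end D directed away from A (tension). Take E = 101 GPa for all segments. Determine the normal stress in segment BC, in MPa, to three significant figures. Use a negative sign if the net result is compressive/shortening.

7.78 MPa

Internal axial forces (sectioning from the free end, tension +): N_CD = 6.9 kN, N_BC = 1.09 kN, N_AB = 13.29 kN.
A_BC = 140.1 mm².
σ_BC = N_BC/A_BC = 1090/140.1 = 7.779 MPa.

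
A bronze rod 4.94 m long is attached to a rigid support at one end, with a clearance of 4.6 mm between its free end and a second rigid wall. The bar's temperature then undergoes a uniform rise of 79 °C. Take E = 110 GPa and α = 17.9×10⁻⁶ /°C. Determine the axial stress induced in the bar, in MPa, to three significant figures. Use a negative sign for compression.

-53.1 MPa

Free thermal expansion αLΔT = 17.9e-6 · 4940 · 79 = 6.986 mm.
The walls engage after the gap closes; constrained expansion = 6.986 − 4.6 = 2.386 mm.
The walls impose strain ε = −(2.386)/4940 = -4.8293e-04; σ = Eε = 110000 · -4.8293e-04 = -53.12 MPa.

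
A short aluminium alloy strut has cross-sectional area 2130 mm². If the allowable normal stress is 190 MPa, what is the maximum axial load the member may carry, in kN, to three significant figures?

405 kN

P_max = σ_allow · A = 190 · 2130 = 404700 N = 404.7 kN.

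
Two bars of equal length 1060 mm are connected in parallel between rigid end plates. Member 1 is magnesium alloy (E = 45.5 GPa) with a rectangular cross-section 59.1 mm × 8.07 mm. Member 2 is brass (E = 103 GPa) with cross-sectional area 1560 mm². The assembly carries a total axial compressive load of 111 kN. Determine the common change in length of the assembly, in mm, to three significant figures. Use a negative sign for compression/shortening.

-0.645 mm

A_1 = 476.9 mm².
Equal strain + equilibrium ⇒ each member carries load in proportion to AE: A₁E₁ = 21700000 N, A₂E₂ = 160700000 N, ΣAE = 182400000 N.
δ = PL/ΣAE = -111000·1060/182400000 = -0.6451 mm.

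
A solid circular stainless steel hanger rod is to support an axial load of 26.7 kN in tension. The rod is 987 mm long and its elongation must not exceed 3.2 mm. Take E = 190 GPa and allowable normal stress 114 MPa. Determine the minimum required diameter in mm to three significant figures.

17.3 mm

Required area A ≥ P/σ_allow = 26700/114 = 234.2 mm².
For a solid circular section, d ≥ √(4A/π) = 17.27 mm.
Elongation limit: A ≥ PL/(Eδ_allow) = 26700·987/(190000·3.2) = 43.34 mm² ⇒ d ≥ 7.429 mm.
The stress limit governs.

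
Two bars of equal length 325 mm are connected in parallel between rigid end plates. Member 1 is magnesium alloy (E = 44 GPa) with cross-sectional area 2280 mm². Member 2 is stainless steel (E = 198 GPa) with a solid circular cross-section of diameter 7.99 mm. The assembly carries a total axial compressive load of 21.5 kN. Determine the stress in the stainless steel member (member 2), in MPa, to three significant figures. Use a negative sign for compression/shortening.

A_2 = 50.14 mm².
Equal strain + equilibrium ⇒ each member carries load in proportion to AE: A₁E₁ = 100300000 N, A₂E₂ = 9928000 N, ΣAE = 110200000 N.
σ₂ = P·E₂/ΣAE = -21500·198000/110200000 = -38.61 MPa.

-38.6 MPa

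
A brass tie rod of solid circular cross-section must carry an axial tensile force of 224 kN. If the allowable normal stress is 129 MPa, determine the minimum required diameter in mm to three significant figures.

Required area A ≥ P/σ_allow = 224000/129 = 1736 mm².
For a solid circular section, d ≥ √(4A/π) = 47.02 mm.

47.0 mm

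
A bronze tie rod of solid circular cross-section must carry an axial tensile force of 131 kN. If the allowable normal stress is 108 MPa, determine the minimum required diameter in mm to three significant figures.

39.3 mm

Required area A ≥ P/σ_allow = 131000/108 = 1213 mm².
For a solid circular section, d ≥ √(4A/π) = 39.3 mm.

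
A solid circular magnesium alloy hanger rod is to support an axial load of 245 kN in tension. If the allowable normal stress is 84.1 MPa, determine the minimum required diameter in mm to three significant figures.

Required area A ≥ P/σ_allow = 245000/84.1 = 2913 mm².
For a solid circular section, d ≥ √(4A/π) = 60.9 mm.

60.9 mm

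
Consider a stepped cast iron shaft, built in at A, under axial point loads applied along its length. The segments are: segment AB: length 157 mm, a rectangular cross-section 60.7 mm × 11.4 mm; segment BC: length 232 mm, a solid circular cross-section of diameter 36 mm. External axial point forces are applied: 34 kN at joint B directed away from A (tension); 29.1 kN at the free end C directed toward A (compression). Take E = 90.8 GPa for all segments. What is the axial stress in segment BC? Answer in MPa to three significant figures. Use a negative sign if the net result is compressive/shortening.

-28.6 MPa

Internal axial forces (sectioning from the free end, tension +): N_BC = -29.1 kN, N_AB = 4.9 kN.
A_BC = 1018 mm².
σ_BC = N_BC/A_BC = -29100/1018 = -28.59 MPa.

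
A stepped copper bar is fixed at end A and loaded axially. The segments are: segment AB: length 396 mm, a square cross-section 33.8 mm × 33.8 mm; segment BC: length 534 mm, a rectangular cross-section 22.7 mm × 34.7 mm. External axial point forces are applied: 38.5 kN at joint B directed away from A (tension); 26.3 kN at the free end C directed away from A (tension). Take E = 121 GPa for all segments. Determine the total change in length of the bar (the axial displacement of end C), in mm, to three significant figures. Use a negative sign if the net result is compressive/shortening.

0.333 mm

Internal axial forces (sectioning from the free end, tension +): N_BC = 26.3 kN, N_AB = 64.8 kN.
A_AB = 1142 mm².
A_BC = 787.7 mm².
δ_AB = 64800·396/(1142·121000) = 0.1856 mm
δ_BC = 26300·534/(787.7·121000) = 0.1474 mm
δ = Σδ_i = 0.333 mm.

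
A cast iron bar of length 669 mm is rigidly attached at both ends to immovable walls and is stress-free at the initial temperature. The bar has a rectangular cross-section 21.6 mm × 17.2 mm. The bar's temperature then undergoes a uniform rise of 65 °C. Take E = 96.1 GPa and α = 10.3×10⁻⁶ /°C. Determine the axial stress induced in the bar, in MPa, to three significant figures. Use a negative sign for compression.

Free thermal expansion αLΔT = 10.3e-6 · 669 · 65 = 0.4479 mm.
The walls impose strain ε = −(0.4479)/669 = -6.6950e-04; σ = Eε = 96100 · -6.6950e-04 = -64.34 MPa.

-64.3 MPa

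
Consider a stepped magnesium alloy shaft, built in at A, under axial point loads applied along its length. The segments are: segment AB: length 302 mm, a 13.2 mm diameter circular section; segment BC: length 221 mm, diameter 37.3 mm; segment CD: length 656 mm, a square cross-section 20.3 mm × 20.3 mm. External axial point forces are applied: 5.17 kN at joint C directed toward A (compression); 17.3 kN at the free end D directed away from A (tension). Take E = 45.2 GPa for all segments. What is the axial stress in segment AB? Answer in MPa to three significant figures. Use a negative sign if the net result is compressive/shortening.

Internal axial forces (sectioning from the free end, tension +): N_CD = 17.3 kN, N_BC = 12.13 kN, N_AB = 12.13 kN.
A_AB = 136.8 mm².
σ_AB = N_AB/A_AB = 12130/136.8 = 88.64 MPa.

88.6 MPa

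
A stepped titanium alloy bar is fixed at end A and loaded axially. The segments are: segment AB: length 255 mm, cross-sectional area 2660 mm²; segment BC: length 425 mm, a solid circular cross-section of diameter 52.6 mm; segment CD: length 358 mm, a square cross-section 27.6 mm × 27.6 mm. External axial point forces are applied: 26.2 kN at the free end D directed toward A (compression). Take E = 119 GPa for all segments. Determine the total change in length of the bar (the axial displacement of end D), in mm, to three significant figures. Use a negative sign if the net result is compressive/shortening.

-0.168 mm

Internal axial forces (sectioning from the free end, tension +): N_CD = -26.2 kN, N_BC = -26.2 kN, N_AB = -26.2 kN.
A_BC = 2173 mm².
A_CD = 761.8 mm².
δ_AB = -26200·255/(2660·119000) = -0.02111 mm
δ_BC = -26200·425/(2173·119000) = -0.04306 mm
δ_CD = -26200·358/(761.8·119000) = -0.1035 mm
δ = Σδ_i = -0.1676 mm.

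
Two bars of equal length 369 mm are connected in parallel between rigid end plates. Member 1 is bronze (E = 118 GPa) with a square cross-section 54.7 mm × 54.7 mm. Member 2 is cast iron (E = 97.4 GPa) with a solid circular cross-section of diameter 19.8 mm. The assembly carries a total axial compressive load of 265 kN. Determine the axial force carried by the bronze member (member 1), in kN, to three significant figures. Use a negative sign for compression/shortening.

A_1 = 2992 mm².
A_2 = 307.9 mm².
Equal strain + equilibrium ⇒ each member carries load in proportion to AE: A₁E₁ = 353100000 N, A₂E₂ = 29990000 N, ΣAE = 383100000 N.
F₁ = P·A₁E₁/ΣAE = -265000·353100000/383100000 = -244300 N.

-244 kN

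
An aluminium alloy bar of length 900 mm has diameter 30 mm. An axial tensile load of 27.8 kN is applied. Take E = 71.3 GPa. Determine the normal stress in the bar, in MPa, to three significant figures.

A = 706.9 mm².
σ = N/A = 27800/706.9 = 39.33 MPa.

39.3 MPa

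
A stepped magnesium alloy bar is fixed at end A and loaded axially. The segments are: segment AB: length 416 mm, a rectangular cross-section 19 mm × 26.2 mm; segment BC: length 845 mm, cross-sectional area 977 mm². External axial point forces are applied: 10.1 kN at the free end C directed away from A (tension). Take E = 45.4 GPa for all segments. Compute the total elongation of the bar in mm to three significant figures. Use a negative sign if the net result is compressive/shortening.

Internal axial forces (sectioning from the free end, tension +): N_BC = 10.1 kN, N_AB = 10.1 kN.
A_AB = 497.8 mm².
δ_AB = 10100·416/(497.8·45400) = 0.1859 mm
δ_BC = 10100·845/(977·45400) = 0.1924 mm
δ = Σδ_i = 0.3783 mm.

0.378 mm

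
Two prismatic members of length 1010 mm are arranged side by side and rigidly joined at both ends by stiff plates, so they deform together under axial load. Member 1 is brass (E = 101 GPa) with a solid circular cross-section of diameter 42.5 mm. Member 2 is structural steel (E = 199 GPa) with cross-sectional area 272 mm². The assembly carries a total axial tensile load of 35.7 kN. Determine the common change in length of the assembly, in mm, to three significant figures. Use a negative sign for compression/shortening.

0.183 mm

A_1 = 1419 mm².
Equal strain + equilibrium ⇒ each member carries load in proportion to AE: A₁E₁ = 143300000 N, A₂E₂ = 54130000 N, ΣAE = 197400000 N.
δ = PL/ΣAE = 35700·1010/197400000 = 0.1827 mm.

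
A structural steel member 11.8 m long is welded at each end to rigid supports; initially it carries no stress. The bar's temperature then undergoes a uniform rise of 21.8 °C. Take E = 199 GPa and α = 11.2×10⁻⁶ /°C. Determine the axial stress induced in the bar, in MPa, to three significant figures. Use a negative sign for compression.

-48.6 MPa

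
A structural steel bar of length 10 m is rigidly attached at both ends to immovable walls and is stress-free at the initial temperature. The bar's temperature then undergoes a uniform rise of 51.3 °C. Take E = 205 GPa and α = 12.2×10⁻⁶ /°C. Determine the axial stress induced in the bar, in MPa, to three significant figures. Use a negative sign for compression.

Free thermal expansion αLΔT = 12.2e-6 · 10000 · 51.3 = 6.259 mm.
The walls impose strain ε = −(6.259)/10000 = -6.2586e-04; σ = Eε = 205000 · -6.2586e-04 = -128.3 MPa.

-128 MPa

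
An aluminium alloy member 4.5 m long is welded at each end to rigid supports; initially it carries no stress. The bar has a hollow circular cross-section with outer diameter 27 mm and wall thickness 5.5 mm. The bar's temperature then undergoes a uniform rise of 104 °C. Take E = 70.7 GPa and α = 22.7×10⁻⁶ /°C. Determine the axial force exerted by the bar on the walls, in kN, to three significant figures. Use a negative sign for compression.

-62.0 kN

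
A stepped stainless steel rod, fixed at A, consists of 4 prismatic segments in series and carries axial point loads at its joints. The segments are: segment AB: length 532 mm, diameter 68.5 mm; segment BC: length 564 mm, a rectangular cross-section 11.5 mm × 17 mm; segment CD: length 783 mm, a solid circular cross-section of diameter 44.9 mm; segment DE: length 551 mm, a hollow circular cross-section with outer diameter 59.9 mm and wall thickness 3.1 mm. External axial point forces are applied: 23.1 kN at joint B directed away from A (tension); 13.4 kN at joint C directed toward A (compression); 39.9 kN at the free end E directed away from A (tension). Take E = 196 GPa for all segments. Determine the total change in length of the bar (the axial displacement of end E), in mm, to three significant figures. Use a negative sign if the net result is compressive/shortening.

Internal axial forces (sectioning from the free end, tension +): N_DE = 39.9 kN, N_CD = 39.9 kN, N_BC = 26.5 kN, N_AB = 49.6 kN.
A_AB = 3685 mm².
A_BC = 195.5 mm².
A_CD = 1583 mm².
A_DE = 553.2 mm².
δ_AB = 49600·532/(3685·196000) = 0.03653 mm
δ_BC = 26500·564/(195.5·196000) = 0.3901 mm
δ_CD = 39900·783/(1583·196000) = 0.1007 mm
δ_DE = 39900·551/(553.2·196000) = 0.2028 mm
δ = Σδ_i = 0.73 mm.

0.730 mm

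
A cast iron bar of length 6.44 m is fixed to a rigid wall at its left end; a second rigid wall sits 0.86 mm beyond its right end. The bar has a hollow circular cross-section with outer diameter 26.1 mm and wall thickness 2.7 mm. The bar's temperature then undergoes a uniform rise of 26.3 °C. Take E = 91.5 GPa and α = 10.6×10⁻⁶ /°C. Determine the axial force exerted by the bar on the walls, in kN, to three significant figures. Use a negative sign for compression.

-2.64 kN

Free thermal expansion αLΔT = 10.6e-6 · 6440 · 26.3 = 1.795 mm.
The walls engage after the gap closes; constrained expansion = 1.795 − 0.86 = 0.9353 mm.
The walls impose strain ε = −(0.9353)/6440 = -1.4524e-04; σ = Eε = 91500 · -1.4524e-04 = -13.29 MPa.
Wall reaction R = σ·A = -13.29·198.5 = -2638 N = -2.638 kN.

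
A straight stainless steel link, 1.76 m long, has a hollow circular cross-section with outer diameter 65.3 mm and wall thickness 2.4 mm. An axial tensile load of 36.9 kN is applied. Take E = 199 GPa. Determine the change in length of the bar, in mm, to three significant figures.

0.688 mm

A = 474.3 mm².
δ_mech = NL/(AE) = 36900·1760/(474.3·199000) = 0.6881 mm.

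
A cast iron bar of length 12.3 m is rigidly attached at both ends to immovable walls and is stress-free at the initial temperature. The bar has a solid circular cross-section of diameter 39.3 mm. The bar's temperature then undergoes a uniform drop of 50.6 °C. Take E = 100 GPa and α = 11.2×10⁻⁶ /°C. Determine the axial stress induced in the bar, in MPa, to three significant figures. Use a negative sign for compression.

Free thermal expansion αLΔT = 11.2e-6 · 12300 · -50.6 = -6.971 mm.
The walls impose strain ε = −(-6.971)/12300 = 5.6672e-04; σ = Eε = 100000 · 5.6672e-04 = 56.67 MPa.

56.7 MPa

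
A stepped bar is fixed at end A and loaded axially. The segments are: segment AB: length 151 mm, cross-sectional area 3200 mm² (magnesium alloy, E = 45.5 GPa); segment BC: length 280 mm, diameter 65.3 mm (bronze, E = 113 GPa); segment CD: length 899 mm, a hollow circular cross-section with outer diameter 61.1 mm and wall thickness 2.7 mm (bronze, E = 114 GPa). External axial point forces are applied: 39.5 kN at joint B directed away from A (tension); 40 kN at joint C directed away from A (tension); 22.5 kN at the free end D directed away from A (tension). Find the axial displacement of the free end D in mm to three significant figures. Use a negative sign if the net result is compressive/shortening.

0.510 mm

Internal axial forces (sectioning from the free end, tension +): N_CD = 22.5 kN, N_BC = 62.5 kN, N_AB = 102 kN.
A_BC = 3349 mm².
A_CD = 495.4 mm².
δ_AB = 102000·151/(3200·45500) = 0.1058 mm
δ_BC = 62500·280/(3349·113000) = 0.04624 mm
δ_CD = 22500·899/(495.4·114000) = 0.3582 mm
δ = Σδ_i = 0.5102 mm.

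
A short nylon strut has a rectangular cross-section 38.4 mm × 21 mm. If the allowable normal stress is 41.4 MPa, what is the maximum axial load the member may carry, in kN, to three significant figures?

33.4 kN

A = 806.4 mm².
P_max = σ_allow · A = 41.4 · 806.4 = 33380 N = 33.38 kN.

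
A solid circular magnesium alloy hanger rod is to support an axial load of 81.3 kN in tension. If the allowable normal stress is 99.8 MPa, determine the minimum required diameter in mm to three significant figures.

32.2 mm

Required area A ≥ P/σ_allow = 81300/99.8 = 814.6 mm².
For a solid circular section, d ≥ √(4A/π) = 32.21 mm.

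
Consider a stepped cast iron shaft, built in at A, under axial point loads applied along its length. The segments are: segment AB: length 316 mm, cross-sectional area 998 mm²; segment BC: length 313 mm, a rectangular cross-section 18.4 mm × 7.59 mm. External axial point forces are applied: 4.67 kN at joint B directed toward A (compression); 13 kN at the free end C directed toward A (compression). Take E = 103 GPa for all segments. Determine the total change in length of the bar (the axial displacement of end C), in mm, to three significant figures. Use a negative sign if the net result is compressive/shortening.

Internal axial forces (sectioning from the free end, tension +): N_BC = -13 kN, N_AB = -17.67 kN.
A_BC = 139.7 mm².
δ_AB = -17670·316/(998·103000) = -0.05432 mm
δ_BC = -13000·313/(139.7·103000) = -0.2829 mm
δ = Σδ_i = -0.3372 mm.

-0.337 mm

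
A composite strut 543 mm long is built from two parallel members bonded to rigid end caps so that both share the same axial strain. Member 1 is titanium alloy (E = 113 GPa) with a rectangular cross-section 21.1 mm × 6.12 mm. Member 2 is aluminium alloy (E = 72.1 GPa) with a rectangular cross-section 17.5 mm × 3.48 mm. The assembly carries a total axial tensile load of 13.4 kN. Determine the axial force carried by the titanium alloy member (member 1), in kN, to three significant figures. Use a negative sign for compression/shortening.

10.3 kN

A_1 = 129.1 mm².
A_2 = 60.9 mm².
Equal strain + equilibrium ⇒ each member carries load in proportion to AE: A₁E₁ = 14590000 N, A₂E₂ = 4391000 N, ΣAE = 18980000 N.
F₁ = P·A₁E₁/ΣAE = 13400·14590000/18980000 = 10300 N.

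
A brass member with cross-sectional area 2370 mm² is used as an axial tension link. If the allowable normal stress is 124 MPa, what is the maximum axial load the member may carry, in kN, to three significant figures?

294 kN

P_max = σ_allow · A = 124 · 2370 = 293900 N = 293.9 kN.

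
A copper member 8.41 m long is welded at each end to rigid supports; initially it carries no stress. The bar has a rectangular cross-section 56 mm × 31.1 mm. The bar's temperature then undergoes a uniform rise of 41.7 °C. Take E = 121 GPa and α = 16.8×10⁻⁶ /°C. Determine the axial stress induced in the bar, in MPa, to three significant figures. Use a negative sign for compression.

-84.8 MPa

Free thermal expansion αLΔT = 16.8e-6 · 8410 · 41.7 = 5.892 mm.
The walls impose strain ε = −(5.892)/8410 = -7.0056e-04; σ = Eε = 121000 · -7.0056e-04 = -84.77 MPa.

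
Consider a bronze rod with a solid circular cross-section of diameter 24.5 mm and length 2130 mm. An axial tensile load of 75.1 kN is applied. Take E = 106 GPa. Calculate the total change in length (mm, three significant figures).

3.20 mm

A = 471.4 mm².
δ_mech = NL/(AE) = 75100·2130/(471.4·106000) = 3.201 mm.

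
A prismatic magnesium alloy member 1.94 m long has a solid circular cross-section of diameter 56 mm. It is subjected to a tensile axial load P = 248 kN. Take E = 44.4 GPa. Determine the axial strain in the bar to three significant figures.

A = 2463 mm².
σ = N/A = 100.7 MPa; ε = σ/E = 100.7/44400 = 2.268e-03.

0.00227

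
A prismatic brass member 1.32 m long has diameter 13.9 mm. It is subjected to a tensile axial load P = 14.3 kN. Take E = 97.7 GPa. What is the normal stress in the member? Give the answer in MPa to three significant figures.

94.2 MPa

A = 151.7 mm².
σ = N/A = 14300/151.7 = 94.24 MPa.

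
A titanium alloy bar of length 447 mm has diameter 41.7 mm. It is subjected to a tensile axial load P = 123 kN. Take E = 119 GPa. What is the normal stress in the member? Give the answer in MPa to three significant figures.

A = 1366 mm².
σ = N/A = 123000/1366 = 90.06 MPa.

90.1 MPa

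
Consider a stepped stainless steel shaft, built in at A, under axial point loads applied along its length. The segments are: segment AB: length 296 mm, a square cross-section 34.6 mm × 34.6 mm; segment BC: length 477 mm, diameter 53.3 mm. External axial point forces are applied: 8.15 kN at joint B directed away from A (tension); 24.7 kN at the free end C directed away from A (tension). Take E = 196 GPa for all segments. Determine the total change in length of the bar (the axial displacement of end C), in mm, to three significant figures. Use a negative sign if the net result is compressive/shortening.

Internal axial forces (sectioning from the free end, tension +): N_BC = 24.7 kN, N_AB = 32.85 kN.
A_AB = 1197 mm².
A_BC = 2231 mm².
δ_AB = 32850·296/(1197·196000) = 0.04144 mm
δ_BC = 24700·477/(2231·196000) = 0.02694 mm
δ = Σδ_i = 0.06838 mm.

0.0684 mm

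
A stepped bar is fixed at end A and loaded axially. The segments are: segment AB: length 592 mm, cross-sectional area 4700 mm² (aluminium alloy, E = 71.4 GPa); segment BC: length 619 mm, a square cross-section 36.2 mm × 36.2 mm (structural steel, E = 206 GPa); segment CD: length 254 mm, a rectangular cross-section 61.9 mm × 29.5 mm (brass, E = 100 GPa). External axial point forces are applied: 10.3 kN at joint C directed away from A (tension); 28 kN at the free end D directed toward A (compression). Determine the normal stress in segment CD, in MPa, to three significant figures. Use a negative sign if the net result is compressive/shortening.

Internal axial forces (sectioning from the free end, tension +): N_CD = -28 kN, N_BC = -17.7 kN, N_AB = -17.7 kN.
A_CD = 1826 mm².
σ_CD = N_CD/A_CD = -28000/1826 = -15.33 MPa.

-15.3 MPa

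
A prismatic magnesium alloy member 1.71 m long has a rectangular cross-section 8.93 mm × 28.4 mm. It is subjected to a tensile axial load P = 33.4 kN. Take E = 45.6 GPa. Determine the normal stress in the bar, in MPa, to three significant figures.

132 MPa

A = 253.6 mm².
σ = N/A = 33400/253.6 = 131.7 MPa.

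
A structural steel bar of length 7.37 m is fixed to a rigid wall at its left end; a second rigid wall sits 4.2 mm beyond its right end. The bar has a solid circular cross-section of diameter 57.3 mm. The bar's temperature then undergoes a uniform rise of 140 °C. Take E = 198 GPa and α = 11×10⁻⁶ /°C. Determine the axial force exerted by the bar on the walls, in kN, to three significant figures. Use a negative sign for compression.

Free thermal expansion αLΔT = 11e-6 · 7370 · 140 = 11.35 mm.
The walls engage after the gap closes; constrained expansion = 11.35 − 4.2 = 7.15 mm.
The walls impose strain ε = −(7.15)/7370 = -9.7012e-04; σ = Eε = 198000 · -9.7012e-04 = -192.1 MPa.
Wall reaction R = σ·A = -192.1·2579 = -495300 N = -495.3 kN.

-495 kN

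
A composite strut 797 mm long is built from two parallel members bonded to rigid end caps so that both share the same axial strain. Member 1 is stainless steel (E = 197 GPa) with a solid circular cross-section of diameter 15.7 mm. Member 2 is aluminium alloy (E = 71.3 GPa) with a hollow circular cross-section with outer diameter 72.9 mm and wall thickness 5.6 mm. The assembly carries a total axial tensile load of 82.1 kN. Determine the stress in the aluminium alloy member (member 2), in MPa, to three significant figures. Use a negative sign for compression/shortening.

A_1 = 193.6 mm².
A_2 = 1184 mm².
Equal strain + equilibrium ⇒ each member carries load in proportion to AE: A₁E₁ = 38140000 N, A₂E₂ = 84420000 N, ΣAE = 122600000 N.
σ₂ = P·E₂/ΣAE = 82100·71300/122600000 = 47.76 MPa.

47.8 MPa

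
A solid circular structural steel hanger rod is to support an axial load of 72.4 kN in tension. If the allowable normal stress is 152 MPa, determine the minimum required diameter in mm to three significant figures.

24.6 mm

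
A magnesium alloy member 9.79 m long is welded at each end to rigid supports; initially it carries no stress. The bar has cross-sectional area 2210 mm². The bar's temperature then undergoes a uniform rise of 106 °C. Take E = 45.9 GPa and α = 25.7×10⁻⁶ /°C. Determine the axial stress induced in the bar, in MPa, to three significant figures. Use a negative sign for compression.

Free thermal expansion αLΔT = 25.7e-6 · 9790 · 106 = 26.67 mm.
The walls impose strain ε = −(26.67)/9790 = -2.7242e-03; σ = Eε = 45900 · -2.7242e-03 = -125 MPa.

-125 MPa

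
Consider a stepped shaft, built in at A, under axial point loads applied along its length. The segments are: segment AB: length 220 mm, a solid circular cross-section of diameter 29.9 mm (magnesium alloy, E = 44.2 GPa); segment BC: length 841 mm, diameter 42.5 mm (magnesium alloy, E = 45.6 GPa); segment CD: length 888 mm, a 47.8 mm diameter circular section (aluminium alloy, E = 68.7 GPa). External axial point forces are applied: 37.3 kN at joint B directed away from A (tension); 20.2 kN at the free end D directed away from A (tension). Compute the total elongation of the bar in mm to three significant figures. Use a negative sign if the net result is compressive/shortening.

0.816 mm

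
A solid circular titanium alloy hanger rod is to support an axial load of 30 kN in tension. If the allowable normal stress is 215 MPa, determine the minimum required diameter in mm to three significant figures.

13.3 mm

Required area A ≥ P/σ_allow = 30000/215 = 139.5 mm².
For a solid circular section, d ≥ √(4A/π) = 13.33 mm.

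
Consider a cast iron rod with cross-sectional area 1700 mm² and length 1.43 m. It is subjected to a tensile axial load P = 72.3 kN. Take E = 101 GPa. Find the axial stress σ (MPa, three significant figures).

σ = N/A = 72300/1700 = 42.53 MPa.

42.5 MPa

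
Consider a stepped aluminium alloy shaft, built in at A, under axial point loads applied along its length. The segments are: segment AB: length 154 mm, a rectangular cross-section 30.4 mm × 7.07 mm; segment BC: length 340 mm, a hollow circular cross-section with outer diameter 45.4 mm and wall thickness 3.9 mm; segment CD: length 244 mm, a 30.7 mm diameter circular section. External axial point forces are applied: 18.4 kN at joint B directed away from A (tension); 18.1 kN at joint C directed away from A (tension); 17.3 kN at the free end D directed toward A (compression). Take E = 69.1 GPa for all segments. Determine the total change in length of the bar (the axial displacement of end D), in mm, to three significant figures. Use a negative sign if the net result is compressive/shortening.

Internal axial forces (sectioning from the free end, tension +): N_CD = -17.3 kN, N_BC = 0.8 kN, N_AB = 19.2 kN.
A_AB = 214.9 mm².
A_BC = 508.5 mm².
A_CD = 740.2 mm².
δ_AB = 19200·154/(214.9·69100) = 0.1991 mm
δ_BC = 800·340/(508.5·69100) = 0.007742 mm
δ_CD = -17300·244/(740.2·69100) = -0.08253 mm
δ = Σδ_i = 0.1243 mm.

0.124 mm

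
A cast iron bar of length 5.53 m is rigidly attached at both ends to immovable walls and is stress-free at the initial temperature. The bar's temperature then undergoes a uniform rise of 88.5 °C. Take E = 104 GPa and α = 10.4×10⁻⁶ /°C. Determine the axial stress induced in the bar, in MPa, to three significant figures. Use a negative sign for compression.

Free thermal expansion αLΔT = 10.4e-6 · 5530 · 88.5 = 5.09 mm.
The walls impose strain ε = −(5.09)/5530 = -9.2040e-04; σ = Eε = 104000 · -9.2040e-04 = -95.72 MPa.

-95.7 MPa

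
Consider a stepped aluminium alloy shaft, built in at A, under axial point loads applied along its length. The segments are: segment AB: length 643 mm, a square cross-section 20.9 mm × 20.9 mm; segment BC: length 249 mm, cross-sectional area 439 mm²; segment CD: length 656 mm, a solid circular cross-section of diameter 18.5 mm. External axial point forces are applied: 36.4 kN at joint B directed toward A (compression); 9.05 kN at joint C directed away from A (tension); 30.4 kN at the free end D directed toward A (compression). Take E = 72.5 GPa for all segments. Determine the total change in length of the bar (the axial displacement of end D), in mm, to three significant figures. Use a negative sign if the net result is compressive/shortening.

-2.36 mm

Internal axial forces (sectioning from the free end, tension +): N_CD = -30.4 kN, N_BC = -21.35 kN, N_AB = -57.75 kN.
A_AB = 436.8 mm².
A_CD = 268.8 mm².
δ_AB = -57750·643/(436.8·72500) = -1.173 mm
δ_BC = -21350·249/(439·72500) = -0.167 mm
δ_CD = -30400·656/(268.8·72500) = -1.023 mm
δ = Σδ_i = -2.363 mm.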